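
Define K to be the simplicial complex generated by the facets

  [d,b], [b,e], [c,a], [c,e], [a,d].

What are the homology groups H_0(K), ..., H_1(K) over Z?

Take the total order a < b < c < d < e on the vertex set. Then K (dimension 1) consists of the simplices:

  0-simplices (5): a, b, c, d, e
  1-simplices (5): ac, ad, bd, be, ce

Hence C_0 ≅ Z^5, C_1 ≅ Z^5.

∂_1: C_1 → C_0 sends each edge [p,q] (with p < q) to q − p.
The 5×5 boundary matrix has rank 4 and Smith normal form diag(1,1,1,1).

Computing H_k = (kernel of ∂_k) / (image of ∂_{k+1}):

  H_0: rank C_0 − rank ∂_1 = 5 − 4 = 1, and the invariant factors of ∂_1 are all 1, so H_0 ≅ Z.
  H_1: rank ker ∂_1 − rank ∂_2 = (5 − 4) − 0 = 1, and there is no ∂_2, so H_1 ≅ Z.

(K is a triangulation of the circle S^1.)

H_0 = Z,  H_1 = Z.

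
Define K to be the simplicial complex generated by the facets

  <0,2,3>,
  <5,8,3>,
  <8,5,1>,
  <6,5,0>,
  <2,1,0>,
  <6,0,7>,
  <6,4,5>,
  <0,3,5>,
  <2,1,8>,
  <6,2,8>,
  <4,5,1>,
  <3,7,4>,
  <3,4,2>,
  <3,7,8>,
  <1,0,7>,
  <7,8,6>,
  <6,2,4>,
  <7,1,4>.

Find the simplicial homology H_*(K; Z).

H_0 ≅ Z,  H_1 ≅ Z^2,  H_2 ≅ Z.

Fix the vertex order 0 < 1 < 2 < 3 < 4 < 5 < 6 < 7 < 8 and write every simplex with vertices in increasing order. Then dim K = 2 and the simplices of K are:

  0-simplices (9): [0], [1], [2], [3], [4], [5], [6], [7], [8]
  1-simplices (27): (27 of them)
  2-simplices (18): [0,1,2], [0,1,7], [0,2,3], [0,3,5], [0,5,6], [0,6,7], [1,2,8], [1,4,5], [1,4,7], [1,5,8], [2,3,4], [2,4,6], [2,6,8], [3,4,7], [3,5,8], [3,7,8], [4,5,6], [6,7,8]

so the chain groups are C_0 ≅ Z^9, C_1 ≅ Z^27, C_2 ≅ Z^18.

The boundary map ∂_1: C_1 → C_0 maps an edge to its endpoints' difference, ∂[p,q] = q − p.
This gives a 9×27 integer matrix of rank 8; reducing to Smith normal form yields diagonal entries (1,1,1,1,1,1,1,1).

∂_2: C_2 → C_1 sends each 2-simplex [p,q,r] to [q,r] − [p,r] + [p,q]. For instance
  ∂[3,4,7] = [4,7] − [3,7] + [3,4],
  ∂[1,4,7] = [4,7] − [1,7] + [1,4].
The 27×18 boundary matrix has rank 17 and Smith normal form diag(1,1,1,1,1,1,1,1,1,1,1,1,1,1,1,1,1).

Computing H_k = (kernel of ∂_k) / (image of ∂_{k+1}):

  H_0: rank C_0 − rank ∂_1 = 9 − 8 = 1, and the invariant factors of ∂_1 are all 1, so H_0 ≅ Z.
  H_1: rank ker ∂_1 − rank ∂_2 = (27 − 8) − 17 = 2, and the invariant factors of ∂_2 are all 1, so H_1 ≅ Z^2.
  H_2: rank ker ∂_2 − rank ∂_3 = (18 − 17) − 0 = 1, and there is no ∂_3, so H_2 ≅ Z.

As a check, the Euler characteristic is 9 − 27 + 18 = 0, which agrees with 1 − 2 + 1 = 0.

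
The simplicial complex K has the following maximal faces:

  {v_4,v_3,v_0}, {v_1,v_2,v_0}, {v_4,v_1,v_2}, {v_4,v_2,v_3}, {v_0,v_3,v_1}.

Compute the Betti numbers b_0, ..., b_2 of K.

Fix the vertex order v_0 < v_1 < v_2 < v_3 < v_4 and write every simplex with vertices in increasing order. Then dim K = 2 and the simplices of K are:

  0-simplices (5): [v_0], [v_1], [v_2], [v_3], [v_4]
  1-simplices (10): [v_0,v_1], [v_0,v_2], [v_0,v_3], [v_0,v_4], [v_1,v_2], [v_1,v_3], [v_1,v_4], [v_2,v_3], [v_2,v_4], [v_3,v_4]
  2-simplices (5): [v_0,v_1,v_2], [v_0,v_1,v_3], [v_0,v_3,v_4], [v_1,v_2,v_4], [v_2,v_3,v_4]

giving chain groups C_0 ≅ Z^5, C_1 ≅ Z^10, C_2 ≅ Z^5.

The boundary map ∂_1: C_1 → C_0 is given by ∂[p,q] = [q] − [p].
As a 5×10 matrix over Z this has rank 4, with invariant factors (1,1,1,1).

The boundary map ∂_2: C_2 → C_1 sends each 2-simplex [p,q,r] to [q,r] − [p,r] + [p,q]. For instance
  ∂[v_2,v_3,v_4] = [v_3,v_4] − [v_2,v_4] + [v_2,v_3],
  ∂[v_0,v_1,v_2] = [v_1,v_2] − [v_0,v_2] + [v_0,v_1].
The resulting 10×5 matrix has rank 5, and its Smith normal form has invariant factors (1,1,1,1,1).

Reading off H_k = ker ∂_k / im ∂_{k+1}:

  H_0: rank C_0 − rank ∂_1 = 5 − 4 = 1, and the invariant factors of ∂_1 are all 1, so H_0 = Z.
  H_1: rank ker ∂_1 − rank ∂_2 = (10 − 4) − 5 = 1, and the invariant factors of ∂_2 are all 1, so H_1 = Z.
  H_2: rank ker ∂_2 − rank ∂_3 = (5 − 5) − 0 = 0, and there is no ∂_3, so H_2 = 0.

Hence the Betti numbers are b_0 = 1, b_1 = 1, b_2 = 0.

b_0 = 1, b_1 = 1, b_2 = 0.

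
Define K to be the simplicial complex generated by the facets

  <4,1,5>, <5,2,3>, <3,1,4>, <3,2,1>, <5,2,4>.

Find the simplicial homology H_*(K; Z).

Take the total order 1 < 2 < 3 < 4 < 5 on the vertex set. Then K (dimension 2) consists of the simplices:

  0-simplices (5): [1], [2], [3], [4], [5]
  1-simplices (10): [1,2], [1,3], [1,4], [1,5], [2,3], [2,4], [2,5], [3,4], [3,5], [4,5]
  2-simplices (5): [1,2,3], [1,3,4], [1,4,5], [2,3,5], [2,4,5]

Hence C_0 ≅ Z^5, C_1 ≅ Z^10, C_2 ≅ Z^5.

∂_1: C_1 → C_0 maps an edge to its endpoints' difference, ∂[p,q] = q − p. For instance
  ∂[3,5] = [5] − [3].
The resulting 5×10 matrix has rank 4, and its Smith normal form has invariant factors (1,1,1,1).

The boundary map ∂_2: C_2 → C_1 acts by ∂[p,q,r] = [q,r] − [p,r] + [p,q]. For instance
  ∂[2,3,5] = [3,5] − [2,5] + [2,3],
  ∂[1,4,5] = [4,5] − [1,5] + [1,4].
As a 10×5 matrix over Z this has rank 5, with invariant factors (1,1,1,1,1).

Computing H_k = (kernel of ∂_k) / (image of ∂_{k+1}):

  H_0: rank C_0 − rank ∂_1 = 5 − 4 = 1, and the invariant factors of ∂_1 are all 1, so H_0 ≅ Z.
  H_1: rank ker ∂_1 − rank ∂_2 = (10 − 4) − 5 = 1, and the invariant factors of ∂_2 are all 1, so H_1 ≅ Z.
  H_2: rank ker ∂_2 − rank ∂_3 = (5 − 5) − 0 = 0, and there is no ∂_3, so H_2 ≅ 0.

As a check, the Euler characteristic is 5 − 10 + 5 = 0, which agrees with 1 − 1 + 0 = 0.

H_0 ≅ Z,  H_1 ≅ Z,  H_2 = 0.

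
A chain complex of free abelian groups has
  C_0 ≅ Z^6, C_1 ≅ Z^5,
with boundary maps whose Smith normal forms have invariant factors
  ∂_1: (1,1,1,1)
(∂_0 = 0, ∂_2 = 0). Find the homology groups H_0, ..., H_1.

H_0: b_0 = 6 − 0 − 4 = 2; torsion from ∂_1 factors > 1: none. So H_0 = Z^2.
H_1: b_1 = 5 − 4 − 0 = 1; torsion from ∂_2 factors > 1: none. So H_1 = Z.

H_0 = Z^2,  H_1 = Z.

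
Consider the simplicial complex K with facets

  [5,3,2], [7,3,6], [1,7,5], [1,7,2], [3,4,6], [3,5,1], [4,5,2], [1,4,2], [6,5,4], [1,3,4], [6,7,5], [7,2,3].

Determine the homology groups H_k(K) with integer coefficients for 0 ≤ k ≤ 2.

Take the total order 1 < 2 < 3 < 4 < 5 < 6 < 7 on the vertex set. Then K (dimension 2) consists of the simplices:

  0-simplices (7): [1], [2], [3], [4], [5], [6], [7]
  1-simplices (18): [1,2], [1,3], [1,4], [1,5], [1,7], [2,3], [2,4], [2,5], [2,7], [3,4], [3,5], [3,6], [3,7], [4,5], [4,6], [5,6], [5,7], [6,7]
  2-simplices (12): [1,2,4], [1,2,7], [1,3,4], [1,3,5], [1,5,7], [2,3,5], [2,3,7], [2,4,5], [3,4,6], [3,6,7], [4,5,6], [5,6,7]

so the chain groups are C_0 ≅ Z^7, C_1 ≅ Z^18, C_2 ≅ Z^12.

The boundary map ∂_1: C_1 → C_0 maps an edge to its endpoints' difference, ∂[p,q] = q − p.
This gives a 7×18 integer matrix of rank 6; reducing to Smith normal form yields diagonal entries (1,1,1,1,1,1).

Boundary ∂_2: C_2 → C_1 maps a triangle to the signed sum of its edges. For instance
  ∂[1,2,7] = [2,7] − [1,7] + [1,2],
  ∂[2,3,7] = [3,7] − [2,7] + [2,3].
This gives a 18×12 integer matrix of rank 12; reducing to Smith normal form yields diagonal entries (1,1,1,1,1,1,1,1,1,1,1,2).

Computing H_k = (kernel of ∂_k) / (image of ∂_{k+1}):

  H_0: rank C_0 − rank ∂_1 = 7 − 6 = 1, and the invariant factors of ∂_1 are all 1, so H_0 ≅ Z.
  H_1: rank ker ∂_1 − rank ∂_2 = (18 − 6) − 12 = 0, and ∂_2 has invariant factor 2 > 1, so H_1 ≅ Z/2Z.
  H_2: rank ker ∂_2 − rank ∂_3 = (12 − 12) − 0 = 0, and there is no ∂_3, so H_2 ≅ 0.

(K is a triangulation of the real projective plane RP^2.)

H_0 ≅ Z,  H_1 ≅ Z/2Z,  H_2 = 0.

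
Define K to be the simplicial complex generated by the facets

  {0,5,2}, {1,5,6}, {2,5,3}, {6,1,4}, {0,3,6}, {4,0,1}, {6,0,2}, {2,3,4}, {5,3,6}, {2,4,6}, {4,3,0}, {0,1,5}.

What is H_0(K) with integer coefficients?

Take the total order 0 < 1 < 2 < 3 < 4 < 5 < 6 on the vertex set. Then K (dimension 2) consists of the simplices:

  0-simplices (7): [0], [1], [2], [3], [4], [5], [6]
  1-simplices (18): [0,1], [0,2], [0,3], [0,4], [0,5], [0,6], [1,4], [1,5], [1,6], [2,3], [2,4], [2,5], [2,6], [3,4], [3,5], [3,6], [4,6], [5,6]
  2-simplices (12): [0,1,4], [0,1,5], [0,2,5], [0,2,6], [0,3,4], [0,3,6], [1,4,6], [1,5,6], [2,3,4], [2,3,5], [2,4,6], [3,5,6]

Hence C_0 ≅ Z^7, C_1 ≅ Z^18, C_2 ≅ Z^12.

The boundary map ∂_1: C_1 → C_0 is given by ∂[p,q] = [q] − [p]. For instance
  ∂[0,2] = [2] − [0].
This gives a 7×18 integer matrix of rank 6; reducing to Smith normal form yields diagonal entries (1,1,1,1,1,1).

The boundary map ∂_2: C_2 → C_1 maps a triangle to the signed sum of its edges. For instance
  ∂[2,3,5] = [3,5] − [2,5] + [2,3],
  ∂[0,3,4] = [3,4] − [0,4] + [0,3].
The resulting 18×12 matrix has rank 12, and its Smith normal form has invariant factors (1,1,1,1,1,1,1,1,1,1,1,2).

Reading off H_k = ker ∂_k / im ∂_{k+1}:

  H_0: rank C_0 − rank ∂_1 = 7 − 6 = 1, and the invariant factors of ∂_1 are all 1, so H_0 = Z.

H_0 ≅ Z.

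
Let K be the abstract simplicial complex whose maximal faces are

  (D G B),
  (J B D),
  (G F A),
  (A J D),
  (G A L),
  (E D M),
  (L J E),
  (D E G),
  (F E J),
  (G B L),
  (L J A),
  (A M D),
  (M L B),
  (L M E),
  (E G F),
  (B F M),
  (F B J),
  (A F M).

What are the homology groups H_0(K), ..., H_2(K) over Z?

H_0 ≅ Z,  H_1 ≅ Z^2,  H_2 ≅ Z.

Order the vertices as A < B < D < E < F < G < J < L < M. Listing each simplex with vertices in this order, K has dimension 2 with simplices:

  0-simplices (9): A, B, D, E, F, G, J, L, M
  1-simplices (27): AD, AF, AG, AJ, AL, AM, BD, BF, BG, BJ, BL, BM, DE, DG, DJ, DM, EF, EG, EJ, EL, EM, FG, FJ, FM, GL, JL, LM
  2-simplices (18): ADJ, ADM, AFG, AFM, AGL, AJL, BDG, BDJ, BFJ, BFM, BGL, BLM, DEG, DEM, EFG, EFJ, EJL, ELM

so the chain groups are C_0 ≅ Z^9, C_1 ≅ Z^27, C_2 ≅ Z^18.

∂_1: C_1 → C_0 sends each edge [p,q] (with p < q) to q − p. For instance
  ∂DE = E − D.
The resulting 9×27 matrix has rank 8, and its Smith normal form has invariant factors (1,1,1,1,1,1,1,1).

∂_2: C_2 → C_1 sends each 2-simplex [p,q,r] to [q,r] − [p,r] + [p,q]. For instance
  ∂AFG = FG − AG + AF,
  ∂EFJ = FJ − EJ + EF.
As a 27×18 matrix over Z this has rank 17, with invariant factors (1,1,1,1,1,1,1,1,1,1,1,1,1,1,1,1,1).

From H_k ≅ ker(∂_k) / im(∂_{k+1}) we obtain:

  H_0: rank C_0 − rank ∂_1 = 9 − 8 = 1, and the invariant factors of ∂_1 are all 1, so H_0 = Z.
  H_1: rank ker ∂_1 − rank ∂_2 = (27 − 8) − 17 = 2, and the invariant factors of ∂_2 are all 1, so H_1 = Z^2.
  H_2: rank ker ∂_2 − rank ∂_3 = (18 − 17) − 0 = 1, and there is no ∂_3, so H_2 = Z.

(K is a triangulation of the torus T^2.)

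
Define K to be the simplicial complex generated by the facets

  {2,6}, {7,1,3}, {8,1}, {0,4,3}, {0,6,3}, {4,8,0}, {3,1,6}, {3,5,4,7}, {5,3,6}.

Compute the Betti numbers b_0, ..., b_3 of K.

b_0 = 1, b_1 = 1, b_2 = 0, b_3 = 0.

Fix the vertex order 0 < 1 < 2 < 3 < 4 < 5 < 6 < 7 < 8 and write every simplex with vertices in increasing order. Then dim K = 3 and the simplices of K are:

  0-simplices (9): [0], [1], [2], [3], [4], [5], [6], [7], [8]
  1-simplices (18): [0,3], [0,4], [0,6], [0,8], [1,3], [1,6], [1,7], [1,8], [2,6], [3,4], [3,5], [3,6], [3,7], [4,5], [4,7], [4,8], [5,6], [5,7]
  2-simplices (10): [0,3,4], [0,3,6], [0,4,8], [1,3,6], [1,3,7], [3,4,5], [3,4,7], [3,5,6], [3,5,7], [4,5,7]
  3-simplices (1): [3,4,5,7]

so the chain groups are C_0 ≅ Z^9, C_1 ≅ Z^18, C_2 ≅ Z^10, C_3 ≅ Z^1.

∂_1: C_1 → C_0 sends each edge [p,q] (with p < q) to q − p. For instance
  ∂[4,8] = [8] − [4].
This gives a 9×18 integer matrix of rank 8; reducing to Smith normal form yields diagonal entries (1,1,1,1,1,1,1,1).

Boundary ∂_2: C_2 → C_1 sends each 2-simplex [p,q,r] to [q,r] − [p,r] + [p,q]. For instance
  ∂[1,3,6] = [3,6] − [1,6] + [1,3],
  ∂[3,4,7] = [4,7] − [3,7] + [3,4].
This gives a 18×10 integer matrix of rank 9; reducing to Smith normal form yields diagonal entries (1,1,1,1,1,1,1,1,1).

∂_3: C_3 → C_2 sends each 3-simplex σ to the alternating sum Σ_i (−1)^i (σ with its i-th vertex removed). For instance
  ∂[3,4,5,7] = [4,5,7] − [3,5,7] + [3,4,7] − [3,4,5].
As a 10×1 matrix over Z this has rank 1, with invariant factors (1).

Now H_k = ker ∂_k / im ∂_{k+1}, so:

  H_0: rank C_0 − rank ∂_1 = 9 − 8 = 1, and the invariant factors of ∂_1 are all 1, so H_0 = Z.
  H_1: rank ker ∂_1 − rank ∂_2 = (18 − 8) − 9 = 1, and the invariant factors of ∂_2 are all 1, so H_1 = Z.
  H_2: rank ker ∂_2 − rank ∂_3 = (10 − 9) − 1 = 0, and the invariant factors of ∂_3 are all 1, so H_2 = 0.
  H_3: rank ker ∂_3 − rank ∂_4 = (1 − 1) − 0 = 0, and there is no ∂_4, so H_3 = 0.

Hence the Betti numbers are b_0 = 1, b_1 = 1, b_2 = 0, b_3 = 0.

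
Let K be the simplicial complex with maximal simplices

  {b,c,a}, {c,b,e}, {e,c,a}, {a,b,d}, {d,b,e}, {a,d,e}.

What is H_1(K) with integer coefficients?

H_1 ≅ 0.

Take the total order a < b < c < d < e on the vertex set. Then K (dimension 2) consists of the simplices:

  0-simplices (5): a, b, c, d, e
  1-simplices (9): ab, ac, ad, ae, bc, bd, be, ce, de
  2-simplices (6): abc, abd, ace, ade, bce, bde

giving chain groups C_0 ≅ Z^5, C_1 ≅ Z^9, C_2 ≅ Z^6.

∂_1: C_1 → C_0 sends each edge [p,q] (with p < q) to q − p. For instance
  ∂bd = d − b.
The 5×9 boundary matrix has rank 4 and Smith normal form diag(1,1,1,1).

∂_2: C_2 → C_1 sends each 2-simplex [p,q,r] to [q,r] − [p,r] + [p,q]. For instance
  ∂abd = bd − ad + ab,
  ∂ace = ce − ae + ac.
The 9×6 boundary matrix has rank 5 and Smith normal form diag(1,1,1,1,1).

Computing H_k = (kernel of ∂_k) / (image of ∂_{k+1}):

  H_1: rank ker ∂_1 − rank ∂_2 = (9 − 4) − 5 = 0, and the invariant factors of ∂_2 are all 1, so H_1 ≅ 0.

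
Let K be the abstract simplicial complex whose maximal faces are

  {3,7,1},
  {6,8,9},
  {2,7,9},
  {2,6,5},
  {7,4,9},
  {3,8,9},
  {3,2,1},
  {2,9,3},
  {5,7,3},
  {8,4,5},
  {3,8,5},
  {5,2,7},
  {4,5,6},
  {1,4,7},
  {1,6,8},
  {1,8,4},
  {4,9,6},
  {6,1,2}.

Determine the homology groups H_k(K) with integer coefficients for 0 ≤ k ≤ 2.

K has 9 vertices, 27 edges, 18 triangles.
rank ∂_0 = 0, rank ∂_1 = 8 ⇒ b_0 = 9 − 0 − 8 = 1; all invariant factors of ∂_1 are 1 so no torsion. So H_0 ≅ Z.
rank ∂_1 = 8, rank ∂_2 = 18 ⇒ b_1 = 27 − 8 − 18 = 1; ∂_2 has invariant factor(s) [2] giving torsion. So H_1 ≅ Z ⊕ Z/2.
rank ∂_2 = 18, rank ∂_3 = 0 ⇒ b_2 = 18 − 18 − 0 = 0. So H_2 ≅ 0.

H_0 = Z,  H_1 = Z ⊕ Z/2,  H_2 = 0.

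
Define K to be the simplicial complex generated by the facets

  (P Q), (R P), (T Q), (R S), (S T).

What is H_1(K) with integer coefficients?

Take the total order P < Q < R < S < T on the vertex set. Then K (dimension 1) consists of the simplices:

  0-simplices (5): P, Q, R, S, T
  1-simplices (5): PQ, PR, QT, RS, ST

giving chain groups C_0 ≅ Z^5, C_1 ≅ Z^5.

Boundary ∂_1: C_1 → C_0 is given by ∂[p,q] = [q] − [p].
As a 5×5 matrix over Z this has rank 4, with invariant factors (1,1,1,1).

Reading off H_k = ker ∂_k / im ∂_{k+1}:

  H_1: rank ker ∂_1 − rank ∂_2 = (5 − 4) − 0 = 1, and there is no ∂_2, so H_1 ≅ Z.

H_1 = Z.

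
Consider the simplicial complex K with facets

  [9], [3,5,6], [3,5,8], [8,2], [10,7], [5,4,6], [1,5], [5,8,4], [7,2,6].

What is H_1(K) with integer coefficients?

H_1 ≅ Z.

We work with the vertex ordering 1 < 2 < 3 < 4 < 5 < 6 < 7 < 8 < 9 < 10. The simplices of K, each written with vertices in increasing order, are:

  0-simplices (10): [1], [2], [3], [4], [5], [6], [7], [8], [9], [10]
  1-simplices (14): [1,5], [2,6], [2,7], [2,8], [3,5], [3,6], [3,8], [4,5], [4,6], [4,8], [5,6], [5,8], [6,7], [7,10]
  2-simplices (5): [2,6,7], [3,5,6], [3,5,8], [4,5,6], [4,5,8]

Hence C_0 ≅ Z^10, C_1 ≅ Z^14, C_2 ≅ Z^5.

∂_1: C_1 → C_0 is given by ∂[p,q] = [q] − [p]. For instance
  ∂[6,7] = [7] − [6].
As a 10×14 matrix over Z this has rank 8, with invariant factors (1,1,1,1,1,1,1,1).

The boundary map ∂_2: C_2 → C_1 acts by ∂[p,q,r] = [q,r] − [p,r] + [p,q]. For instance
  ∂[3,5,8] = [5,8] − [3,8] + [3,5],
  ∂[4,5,6] = [5,6] − [4,6] + [4,5].
The 14×5 boundary matrix has rank 5 and Smith normal form diag(1,1,1,1,1).

Reading off H_k = ker ∂_k / im ∂_{k+1}:

  H_1: rank ker ∂_1 − rank ∂_2 = (14 − 8) − 5 = 1, and the invariant factors of ∂_2 are all 1, so H_1 = Z.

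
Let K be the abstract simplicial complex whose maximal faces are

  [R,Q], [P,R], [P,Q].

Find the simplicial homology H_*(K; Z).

H_0 ≅ Z,  H_1 ≅ Z.

Order the vertices as P < Q < R. Listing each simplex with vertices in this order, K has dimension 1 with simplices:

  0-simplices (3): P, Q, R
  1-simplices (3): PQ, PR, QR

so the chain groups are C_0 ≅ Z^3, C_1 ≅ Z^3.

Boundary ∂_1: C_1 → C_0 maps an edge to its endpoints' difference, ∂[p,q] = q − p.
As a 3×3 matrix over Z this has rank 2, with invariant factors (1,1).

Computing H_k = (kernel of ∂_k) / (image of ∂_{k+1}):

  H_0: rank C_0 − rank ∂_1 = 3 − 2 = 1, and the invariant factors of ∂_1 are all 1, so H_0 = Z.
  H_1: rank ker ∂_1 − rank ∂_2 = (3 − 2) − 0 = 1, and there is no ∂_2, so H_1 = Z.

As a check, the Euler characteristic is 3 − 3 = 0, which agrees with 1 − 1 = 0.
(K is a triangulation of the circle S^1.)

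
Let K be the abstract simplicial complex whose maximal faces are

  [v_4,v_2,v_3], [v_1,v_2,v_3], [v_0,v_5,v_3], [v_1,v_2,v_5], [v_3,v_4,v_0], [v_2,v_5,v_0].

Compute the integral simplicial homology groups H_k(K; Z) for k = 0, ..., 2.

We work with the vertex ordering v_0 < v_1 < v_2 < v_3 < v_4 < v_5. The simplices of K, each written with vertices in increasing order, are:

  0-simplices (6): [v_0], [v_1], [v_2], [v_3], [v_4], [v_5]
  1-simplices (12): [v_0,v_2], [v_0,v_3], [v_0,v_4], [v_0,v_5], [v_1,v_2], [v_1,v_3], [v_1,v_5], [v_2,v_3], [v_2,v_4], [v_2,v_5], [v_3,v_4], [v_3,v_5]
  2-simplices (6): [v_0,v_2,v_5], [v_0,v_3,v_4], [v_0,v_3,v_5], [v_1,v_2,v_3], [v_1,v_2,v_5], [v_2,v_3,v_4]

giving chain groups C_0 ≅ Z^6, C_1 ≅ Z^12, C_2 ≅ Z^6.

∂_1: C_1 → C_0 sends each edge [p,q] (with p < q) to q − p. For instance
  ∂[v_0,v_5] = [v_5] − [v_0].
As a 6×12 matrix over Z this has rank 5, with invariant factors (1,1,1,1,1).

Boundary ∂_2: C_2 → C_1 acts by ∂[p,q,r] = [q,r] − [p,r] + [p,q]. For instance
  ∂[v_2,v_3,v_4] = [v_3,v_4] − [v_2,v_4] + [v_2,v_3],
  ∂[v_1,v_2,v_3] = [v_2,v_3] − [v_1,v_3] + [v_1,v_2].
The resulting 12×6 matrix has rank 6, and its Smith normal form has invariant factors (1,1,1,1,1,1).

Now H_k = ker ∂_k / im ∂_{k+1}, so:

  H_0: rank C_0 − rank ∂_1 = 6 − 5 = 1, and the invariant factors of ∂_1 are all 1, so H_0 ≅ Z.
  H_1: rank ker ∂_1 − rank ∂_2 = (12 − 5) − 6 = 1, and the invariant factors of ∂_2 are all 1, so H_1 ≅ Z.
  H_2: rank ker ∂_2 − rank ∂_3 = (6 − 6) − 0 = 0, and there is no ∂_3, so H_2 ≅ 0.

(K is a triangulation of the cylinder S^1 x I.)

H_0 = Z,  H_1 = Z,  H_2 = 0.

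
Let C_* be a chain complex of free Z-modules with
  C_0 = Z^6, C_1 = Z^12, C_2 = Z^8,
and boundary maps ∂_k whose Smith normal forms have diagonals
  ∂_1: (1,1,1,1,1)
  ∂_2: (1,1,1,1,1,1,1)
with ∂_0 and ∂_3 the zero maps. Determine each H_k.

H_0 ≅ Z,  H_1 = 0,  H_2 ≅ Z.

H_0: b_0 = 6 − 0 − 5 = 1; torsion from ∂_1 factors > 1: none. So H_0 ≅ Z.
H_1: b_1 = 12 − 5 − 7 = 0; torsion from ∂_2 factors > 1: none. So H_1 ≅ 0.
H_2: b_2 = 8 − 7 − 0 = 1; torsion from ∂_3 factors > 1: none. So H_2 ≅ Z.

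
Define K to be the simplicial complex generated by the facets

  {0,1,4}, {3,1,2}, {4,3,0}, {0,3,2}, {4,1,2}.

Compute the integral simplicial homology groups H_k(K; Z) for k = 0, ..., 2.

H_0 = Z,  H_1 = Z,  H_2 = 0.

Take the total order 0 < 1 < 2 < 3 < 4 on the vertex set. Then K (dimension 2) consists of the simplices:

  0-simplices (5): [0], [1], [2], [3], [4]
  1-simplices (10): [0,1], [0,2], [0,3], [0,4], [1,2], [1,3], [1,4], [2,3], [2,4], [3,4]
  2-simplices (5): [0,1,4], [0,2,3], [0,3,4], [1,2,3], [1,2,4]

Hence C_0 ≅ Z^5, C_1 ≅ Z^10, C_2 ≅ Z^5.

The boundary map ∂_1: C_1 → C_0 maps an edge to its endpoints' difference, ∂[p,q] = q − p.
The resulting 5×10 matrix has rank 4, and its Smith normal form has invariant factors (1,1,1,1).

∂_2: C_2 → C_1 maps a triangle to the signed sum of its edges. For instance
  ∂[0,3,4] = [3,4] − [0,4] + [0,3],
  ∂[1,2,4] = [2,4] − [1,4] + [1,2].
The 10×5 boundary matrix has rank 5 and Smith normal form diag(1,1,1,1,1).

Reading off H_k = ker ∂_k / im ∂_{k+1}:

  H_0: rank C_0 − rank ∂_1 = 5 − 4 = 1, and the invariant factors of ∂_1 are all 1, so H_0 = Z.
  H_1: rank ker ∂_1 − rank ∂_2 = (10 − 4) − 5 = 1, and the invariant factors of ∂_2 are all 1, so H_1 = Z.
  H_2: rank ker ∂_2 − rank ∂_3 = (5 − 5) − 0 = 0, and there is no ∂_3, so H_2 = 0.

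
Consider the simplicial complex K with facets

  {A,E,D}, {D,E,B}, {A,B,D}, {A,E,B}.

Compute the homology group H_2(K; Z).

H_2 = Z.

Take the total order A < B < D < E on the vertex set. Then K (dimension 2) consists of the simplices:

  0-simplices (4): A, B, D, E
  1-simplices (6): AB, AD, AE, BD, BE, DE
  2-simplices (4): ABD, ABE, ADE, BDE

giving chain groups C_0 ≅ Z^4, C_1 ≅ Z^6, C_2 ≅ Z^4.

∂_1: C_1 → C_0 is given by ∂[p,q] = [q] − [p].
The 4×6 boundary matrix has rank 3 and Smith normal form diag(1,1,1).

The boundary map ∂_2: C_2 → C_1 sends each 2-simplex [p,q,r] to [q,r] − [p,r] + [p,q]. For instance
  ∂BDE = DE − BE + BD,
  ∂ADE = DE − AE + AD.
This gives a 6×4 integer matrix of rank 3; reducing to Smith normal form yields diagonal entries (1,1,1).

Computing H_k = (kernel of ∂_k) / (image of ∂_{k+1}):

  H_2: rank ker ∂_2 − rank ∂_3 = (4 − 3) − 0 = 1, and there is no ∂_3, so H_2 = Z.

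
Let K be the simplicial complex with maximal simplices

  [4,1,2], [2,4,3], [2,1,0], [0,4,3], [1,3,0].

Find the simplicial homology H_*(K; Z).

Take the total order 0 < 1 < 2 < 3 < 4 on the vertex set. Then K (dimension 2) consists of the simplices:

  0-simplices (5): [0], [1], [2], [3], [4]
  1-simplices (10): [0,1], [0,2], [0,3], [0,4], [1,2], [1,3], [1,4], [2,3], [2,4], [3,4]
  2-simplices (5): [0,1,2], [0,1,3], [0,3,4], [1,2,4], [2,3,4]

Hence C_0 ≅ Z^5, C_1 ≅ Z^10, C_2 ≅ Z^5.

The boundary map ∂_1: C_1 → C_0 sends each edge [p,q] (with p < q) to q − p. For instance
  ∂[1,2] = [2] − [1].
The resulting 5×10 matrix has rank 4, and its Smith normal form has invariant factors (1,1,1,1).

Boundary ∂_2: C_2 → C_1 acts by ∂[p,q,r] = [q,r] − [p,r] + [p,q]. For instance
  ∂[0,3,4] = [3,4] − [0,4] + [0,3],
  ∂[0,1,2] = [1,2] − [0,2] + [0,1].
The 10×5 boundary matrix has rank 5 and Smith normal form diag(1,1,1,1,1).

Now H_k = ker ∂_k / im ∂_{k+1}, so:

  H_0: rank C_0 − rank ∂_1 = 5 − 4 = 1, and the invariant factors of ∂_1 are all 1, so H_0 = Z.
  H_1: rank ker ∂_1 − rank ∂_2 = (10 − 4) − 5 = 1, and the invariant factors of ∂_2 are all 1, so H_1 = Z.
  H_2: rank ker ∂_2 − rank ∂_3 = (5 − 5) − 0 = 0, and there is no ∂_3, so H_2 = 0.

As a check, the Euler characteristic is 5 − 10 + 5 = 0, which agrees with 1 − 1 + 0 = 0.
(K is a triangulation of the Möbius band.)

H_0 = Z,  H_1 = Z,  H_2 = 0.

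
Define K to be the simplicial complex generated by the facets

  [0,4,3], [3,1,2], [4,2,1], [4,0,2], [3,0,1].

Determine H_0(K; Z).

Take the total order 0 < 1 < 2 < 3 < 4 on the vertex set. Then K (dimension 2) consists of the simplices:

  0-simplices (5): [0], [1], [2], [3], [4]
  1-simplices (10): [0,1], [0,2], [0,3], [0,4], [1,2], [1,3], [1,4], [2,3], [2,4], [3,4]
  2-simplices (5): [0,1,3], [0,2,4], [0,3,4], [1,2,3], [1,2,4]

giving chain groups C_0 ≅ Z^5, C_1 ≅ Z^10, C_2 ≅ Z^5.

The boundary map ∂_1: C_1 → C_0 maps an edge to its endpoints' difference, ∂[p,q] = q − p.
The 5×10 boundary matrix has rank 4 and Smith normal form diag(1,1,1,1).

Boundary ∂_2: C_2 → C_1 maps a triangle to the signed sum of its edges. For instance
  ∂[1,2,3] = [2,3] − [1,3] + [1,2],
  ∂[1,2,4] = [2,4] − [1,4] + [1,2].
This gives a 10×5 integer matrix of rank 5; reducing to Smith normal form yields diagonal entries (1,1,1,1,1).

Computing H_k = (kernel of ∂_k) / (image of ∂_{k+1}):

  H_0: rank C_0 − rank ∂_1 = 5 − 4 = 1, and the invariant factors of ∂_1 are all 1, so H_0 ≅ Z.

H_0 ≅ Z.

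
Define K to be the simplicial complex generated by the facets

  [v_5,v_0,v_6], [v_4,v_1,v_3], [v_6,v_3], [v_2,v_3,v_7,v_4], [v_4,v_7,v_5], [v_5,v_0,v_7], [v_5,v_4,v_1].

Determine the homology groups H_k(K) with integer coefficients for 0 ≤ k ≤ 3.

Fix the vertex order v_0 < v_1 < v_2 < v_3 < v_4 < v_5 < v_6 < v_7 and write every simplex with vertices in increasing order. Then dim K = 3 and the simplices of K are:

  0-simplices (8): [v_0], [v_1], [v_2], [v_3], [v_4], [v_5], [v_6], [v_7]
  1-simplices (16): (16 of them)
  2-simplices (9): [v_0,v_5,v_6], [v_0,v_5,v_7], [v_1,v_3,v_4], [v_1,v_4,v_5], [v_2,v_3,v_4], [v_2,v_3,v_7], [v_2,v_4,v_7], [v_3,v_4,v_7], [v_4,v_5,v_7]
  3-simplices (1): [v_2,v_3,v_4,v_7]

giving chain groups C_0 ≅ Z^8, C_1 ≅ Z^16, C_2 ≅ Z^9, C_3 ≅ Z^1.

Boundary ∂_1: C_1 → C_0 sends each edge [p,q] (with p < q) to q − p. For instance
  ∂[v_5,v_7] = [v_7] − [v_5].
The 8×16 boundary matrix has rank 7 and Smith normal form diag(1,1,1,1,1,1,1).

The boundary map ∂_2: C_2 → C_1 sends each 2-simplex [p,q,r] to [q,r] − [p,r] + [p,q]. For instance
  ∂[v_3,v_4,v_7] = [v_4,v_7] − [v_3,v_7] + [v_3,v_4],
  ∂[v_1,v_4,v_5] = [v_4,v_5] − [v_1,v_5] + [v_1,v_4].
The resulting 16×9 matrix has rank 8, and its Smith normal form has invariant factors (1,1,1,1,1,1,1,1).

∂_3: C_3 → C_2 sends each 3-simplex σ to the alternating sum Σ_i (−1)^i (σ with its i-th vertex removed). For instance
  ∂[v_2,v_3,v_4,v_7] = [v_3,v_4,v_7] − [v_2,v_4,v_7] + [v_2,v_3,v_7] − [v_2,v_3,v_4].
The 9×1 boundary matrix has rank 1 and Smith normal form diag(1).

From H_k ≅ ker(∂_k) / im(∂_{k+1}) we obtain:

  H_0: rank C_0 − rank ∂_1 = 8 − 7 = 1, and the invariant factors of ∂_1 are all 1, so H_0 ≅ Z.
  H_1: rank ker ∂_1 − rank ∂_2 = (16 − 7) − 8 = 1, and the invariant factors of ∂_2 are all 1, so H_1 ≅ Z.
  H_2: rank ker ∂_2 − rank ∂_3 = (9 − 8) − 1 = 0, and the invariant factors of ∂_3 are all 1, so H_2 ≅ 0.
  H_3: rank ker ∂_3 − rank ∂_4 = (1 − 1) − 0 = 0, and there is no ∂_4, so H_3 ≅ 0.

H_0 = Z,  H_1 = Z,  H_2 = 0,  H_3 = 0.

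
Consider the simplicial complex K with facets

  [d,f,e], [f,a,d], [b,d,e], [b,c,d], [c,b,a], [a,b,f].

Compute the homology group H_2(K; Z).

Fix the vertex order a < b < c < d < e < f and write every simplex with vertices in increasing order. Then dim K = 2 and the simplices of K are:

  0-simplices (6): a, b, c, d, e, f
  1-simplices (12): ab, ac, ad, af, bc, bd, be, bf, cd, de, df, ef
  2-simplices (6): abc, abf, adf, bcd, bde, def

Hence C_0 ≅ Z^6, C_1 ≅ Z^12, C_2 ≅ Z^6.

Boundary ∂_1: C_1 → C_0 sends each edge [p,q] (with p < q) to q − p. For instance
  ∂de = e − d.
The resulting 6×12 matrix has rank 5, and its Smith normal form has invariant factors (1,1,1,1,1).

The boundary map ∂_2: C_2 → C_1 sends each 2-simplex [p,q,r] to [q,r] − [p,r] + [p,q]. For instance
  ∂adf = df − af + ad,
  ∂bde = de − be + bd.
As a 12×6 matrix over Z this has rank 6, with invariant factors (1,1,1,1,1,1).

Now H_k = ker ∂_k / im ∂_{k+1}, so:

  H_2: rank ker ∂_2 − rank ∂_3 = (6 − 6) − 0 = 0, and there is no ∂_3, so H_2 ≅ 0.

(K is a triangulation of the cylinder S^1 x I.)

H_2 = 0.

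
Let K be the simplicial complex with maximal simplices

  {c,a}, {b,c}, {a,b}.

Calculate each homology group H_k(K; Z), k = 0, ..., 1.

K has 3 vertices, 3 edges.
rank ∂_0 = 0, rank ∂_1 = 2 ⇒ b_0 = 3 − 0 − 2 = 1; all invariant factors of ∂_1 are 1 so no torsion. So H_0 ≅ Z.
rank ∂_1 = 2, rank ∂_2 = 0 ⇒ b_1 = 3 − 2 − 0 = 1. So H_1 ≅ Z.

H_0 ≅ Z,  H_1 ≅ Z.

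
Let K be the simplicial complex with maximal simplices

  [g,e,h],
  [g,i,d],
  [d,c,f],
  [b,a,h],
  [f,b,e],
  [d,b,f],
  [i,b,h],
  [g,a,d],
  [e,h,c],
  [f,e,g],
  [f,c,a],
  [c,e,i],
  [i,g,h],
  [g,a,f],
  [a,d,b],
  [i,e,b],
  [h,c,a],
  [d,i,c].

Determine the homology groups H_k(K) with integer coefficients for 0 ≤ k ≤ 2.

H_0 = Z,  H_1 = Z ⊕ Z/2,  H_2 = 0.

We work with the vertex ordering a < b < c < d < e < f < g < h < i. The simplices of K, each written with vertices in increasing order, are:

  0-simplices (9): a, b, c, d, e, f, g, h, i
  1-simplices (27): ab, ac, ad, af, ag, ah, bd, be, bf, bh, bi, cd, ce, cf, ch, ci, df, dg, di, ef, eg, eh, ei, fg, gh, gi, hi
  2-simplices (18): abd, abh, acf, ach, adg, afg, bdf, bef, bei, bhi, cdf, cdi, ceh, cei, dgi, efg, egh, ghi

so the chain groups are C_0 ≅ Z^9, C_1 ≅ Z^27, C_2 ≅ Z^18.

The boundary map ∂_1: C_1 → C_0 sends each edge [p,q] (with p < q) to q − p.
The resulting 9×27 matrix has rank 8, and its Smith normal form has invariant factors (1,1,1,1,1,1,1,1).

Boundary ∂_2: C_2 → C_1 maps a triangle to the signed sum of its edges. For instance
  ∂abd = bd − ad + ab,
  ∂bdf = df − bf + bd.
The resulting 27×18 matrix has rank 18, and its Smith normal form has invariant factors (1,1,1,1,1,1,1,1,1,1,1,1,1,1,1,1,1,2).

From H_k ≅ ker(∂_k) / im(∂_{k+1}) we obtain:

  H_0: rank C_0 − rank ∂_1 = 9 − 8 = 1, and the invariant factors of ∂_1 are all 1, so H_0 ≅ Z.
  H_1: rank ker ∂_1 − rank ∂_2 = (27 − 8) − 18 = 1, and ∂_2 has invariant factor 2 > 1, so H_1 ≅ Z ⊕ Z/2.
  H_2: rank ker ∂_2 − rank ∂_3 = (18 − 18) − 0 = 0, and there is no ∂_3, so H_2 ≅ 0.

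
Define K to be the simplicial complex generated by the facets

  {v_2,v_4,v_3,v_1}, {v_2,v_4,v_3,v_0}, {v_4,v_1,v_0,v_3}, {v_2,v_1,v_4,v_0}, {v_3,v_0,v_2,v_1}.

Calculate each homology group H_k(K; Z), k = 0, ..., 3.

H_0 ≅ Z,  H_1 = 0,  H_2 = 0,  H_3 ≅ Z.

We work with the vertex ordering v_0 < v_1 < v_2 < v_3 < v_4. The simplices of K, each written with vertices in increasing order, are:

  0-simplices (5): [v_0], [v_1], [v_2], [v_3], [v_4]
  1-simplices (10): [v_0,v_1], [v_0,v_2], [v_0,v_3], [v_0,v_4], [v_1,v_2], [v_1,v_3], [v_1,v_4], [v_2,v_3], [v_2,v_4], [v_3,v_4]
  2-simplices (10): [v_0,v_1,v_2], [v_0,v_1,v_3], [v_0,v_1,v_4], [v_0,v_2,v_3], [v_0,v_2,v_4], [v_0,v_3,v_4], [v_1,v_2,v_3], [v_1,v_2,v_4], [v_1,v_3,v_4], [v_2,v_3,v_4]
  3-simplices (5): [v_0,v_1,v_2,v_3], [v_0,v_1,v_2,v_4], [v_0,v_1,v_3,v_4], [v_0,v_2,v_3,v_4], [v_1,v_2,v_3,v_4]

giving chain groups C_0 ≅ Z^5, C_1 ≅ Z^10, C_2 ≅ Z^10, C_3 ≅ Z^5.

∂_1: C_1 → C_0 maps an edge to its endpoints' difference, ∂[p,q] = q − p. For instance
  ∂[v_1,v_3] = [v_3] − [v_1].
The resulting 5×10 matrix has rank 4, and its Smith normal form has invariant factors (1,1,1,1).

The boundary map ∂_2: C_2 → C_1 acts by ∂[p,q,r] = [q,r] − [p,r] + [p,q]. For instance
  ∂[v_0,v_2,v_3] = [v_2,v_3] − [v_0,v_3] + [v_0,v_2],
  ∂[v_1,v_2,v_4] = [v_2,v_4] − [v_1,v_4] + [v_1,v_2].
This gives a 10×10 integer matrix of rank 6; reducing to Smith normal form yields diagonal entries (1,1,1,1,1,1).

Boundary ∂_3: C_3 → C_2 sends each 3-simplex σ to the alternating sum Σ_i (−1)^i (σ with its i-th vertex removed). For instance
  ∂[v_1,v_2,v_3,v_4] = [v_2,v_3,v_4] − [v_1,v_3,v_4] + [v_1,v_2,v_4] − [v_1,v_2,v_3],
  ∂[v_0,v_2,v_3,v_4] = [v_2,v_3,v_4] − [v_0,v_3,v_4] + [v_0,v_2,v_4] − [v_0,v_2,v_3].
This gives a 10×5 integer matrix of rank 4; reducing to Smith normal form yields diagonal entries (1,1,1,1).

Now H_k = ker ∂_k / im ∂_{k+1}, so:

  H_0: rank C_0 − rank ∂_1 = 5 − 4 = 1, and the invariant factors of ∂_1 are all 1, so H_0 = Z.
  H_1: rank ker ∂_1 − rank ∂_2 = (10 − 4) − 6 = 0, and the invariant factors of ∂_2 are all 1, so H_1 = 0.
  H_2: rank ker ∂_2 − rank ∂_3 = (10 − 6) − 4 = 0, and the invariant factors of ∂_3 are all 1, so H_2 = 0.
  H_3: rank ker ∂_3 − rank ∂_4 = (5 − 4) − 0 = 1, and there is no ∂_4, so H_3 = Z.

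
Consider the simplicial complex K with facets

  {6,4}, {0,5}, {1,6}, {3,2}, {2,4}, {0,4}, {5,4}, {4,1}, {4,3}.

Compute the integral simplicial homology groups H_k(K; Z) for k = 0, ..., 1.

H_0 ≅ Z,  H_1 ≅ Z^3.

Take the total order 0 < 1 < 2 < 3 < 4 < 5 < 6 on the vertex set. Then K (dimension 1) consists of the simplices:

  0-simplices (7): [0], [1], [2], [3], [4], [5], [6]
  1-simplices (9): [0,4], [0,5], [1,4], [1,6], [2,3], [2,4], [3,4], [4,5], [4,6]

giving chain groups C_0 ≅ Z^7, C_1 ≅ Z^9.

Boundary ∂_1: C_1 → C_0 sends each edge [p,q] (with p < q) to q − p. For instance
  ∂[0,5] = [5] − [0].
The resulting 7×9 matrix has rank 6, and its Smith normal form has invariant factors (1,1,1,1,1,1).

Reading off H_k = ker ∂_k / im ∂_{k+1}:

  H_0: rank C_0 − rank ∂_1 = 7 − 6 = 1, and the invariant factors of ∂_1 are all 1, so H_0 ≅ Z.
  H_1: rank ker ∂_1 − rank ∂_2 = (9 − 6) − 0 = 3, and there is no ∂_2, so H_1 ≅ Z^3.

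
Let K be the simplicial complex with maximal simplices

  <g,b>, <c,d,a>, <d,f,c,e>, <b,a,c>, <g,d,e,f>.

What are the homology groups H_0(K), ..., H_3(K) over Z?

H_0 ≅ Z,  H_1 ≅ Z,  H_2 = 0,  H_3 = 0.

K has 7 vertices, 14 edges, 9 triangles, 2 3-simplices.
rank ∂_0 = 0, rank ∂_1 = 6 ⇒ b_0 = 7 − 0 − 6 = 1; all invariant factors of ∂_1 are 1 so no torsion. So H_0 = Z.
rank ∂_1 = 6, rank ∂_2 = 7 ⇒ b_1 = 14 − 6 − 7 = 1; all invariant factors of ∂_2 are 1 so no torsion. So H_1 = Z.
rank ∂_2 = 7, rank ∂_3 = 2 ⇒ b_2 = 9 − 7 − 2 = 0; all invariant factors of ∂_3 are 1 so no torsion. So H_2 = 0.
rank ∂_3 = 2, rank ∂_4 = 0 ⇒ b_3 = 2 − 2 − 0 = 0. So H_3 = 0.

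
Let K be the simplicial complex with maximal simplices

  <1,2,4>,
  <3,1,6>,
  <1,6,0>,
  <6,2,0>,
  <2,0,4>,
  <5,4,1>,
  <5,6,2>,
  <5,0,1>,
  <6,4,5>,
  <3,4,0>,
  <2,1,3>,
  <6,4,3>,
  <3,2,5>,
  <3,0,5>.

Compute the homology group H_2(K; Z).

H_2 ≅ Z.

Fix the vertex order 0 < 1 < 2 < 3 < 4 < 5 < 6 and write every simplex with vertices in increasing order. Then dim K = 2 and the simplices of K are:

  0-simplices (7): [0], [1], [2], [3], [4], [5], [6]
  1-simplices (21): [0,1], [0,2], [0,3], [0,4], [0,5], [0,6], [1,2], [1,3], [1,4], [1,5], [1,6], [2,3], [2,4], [2,5], [2,6], [3,4], [3,5], [3,6], [4,5], [4,6], [5,6]
  2-simplices (14): [0,1,5], [0,1,6], [0,2,4], [0,2,6], [0,3,4], [0,3,5], [1,2,3], [1,2,4], [1,3,6], [1,4,5], [2,3,5], [2,5,6], [3,4,6], [4,5,6]

so the chain groups are C_0 ≅ Z^7, C_1 ≅ Z^21, C_2 ≅ Z^14.

∂_1: C_1 → C_0 maps an edge to its endpoints' difference, ∂[p,q] = q − p. For instance
  ∂[3,5] = [5] − [3].
The resulting 7×21 matrix has rank 6, and its Smith normal form has invariant factors (1,1,1,1,1,1).

The boundary map ∂_2: C_2 → C_1 acts by ∂[p,q,r] = [q,r] − [p,r] + [p,q]. For instance
  ∂[1,3,6] = [3,6] − [1,6] + [1,3],
  ∂[0,3,4] = [3,4] − [0,4] + [0,3].
The 21×14 boundary matrix has rank 13 and Smith normal form diag(1,1,1,1,1,1,1,1,1,1,1,1,1).

Now H_k = ker ∂_k / im ∂_{k+1}, so:

  H_2: rank ker ∂_2 − rank ∂_3 = (14 − 13) − 0 = 1, and there is no ∂_3, so H_2 ≅ Z.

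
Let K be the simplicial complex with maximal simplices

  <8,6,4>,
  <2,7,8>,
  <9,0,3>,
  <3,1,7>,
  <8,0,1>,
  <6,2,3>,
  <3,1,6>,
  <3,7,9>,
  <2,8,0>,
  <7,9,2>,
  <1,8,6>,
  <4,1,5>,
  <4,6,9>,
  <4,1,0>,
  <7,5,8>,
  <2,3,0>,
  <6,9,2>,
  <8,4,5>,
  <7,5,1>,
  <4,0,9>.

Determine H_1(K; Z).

H_1 = Z ⊕ Z/2Z.

We work with the vertex ordering 0 < 1 < 2 < 3 < 4 < 5 < 6 < 7 < 8 < 9. The simplices of K, each written with vertices in increasing order, are:

  0-simplices (10): [0], [1], [2], [3], [4], [5], [6], [7], [8], [9]
  1-simplices (30): (30 of them)
  2-simplices (20): (20 of them)

Hence C_0 ≅ Z^10, C_1 ≅ Z^30, C_2 ≅ Z^20.

The boundary map ∂_1: C_1 → C_0 sends each edge [p,q] (with p < q) to q − p. For instance
  ∂[4,9] = [9] − [4].
As a 10×30 matrix over Z this has rank 9, with invariant factors (1,1,1,1,1,1,1,1,1).

∂_2: C_2 → C_1 acts by ∂[p,q,r] = [q,r] − [p,r] + [p,q]. For instance
  ∂[0,3,9] = [3,9] − [0,9] + [0,3],
  ∂[5,7,8] = [7,8] − [5,8] + [5,7].
The resulting 30×20 matrix has rank 20, and its Smith normal form has invariant factors (1,1,1,1,1,1,1,1,1,1,1,1,1,1,1,1,1,1,1,2).

Now H_k = ker ∂_k / im ∂_{k+1}, so:

  H_1: rank ker ∂_1 − rank ∂_2 = (30 − 9) − 20 = 1, and ∂_2 has invariant factor 2 > 1, so H_1 = Z ⊕ Z/2Z.

(K is a triangulation of the Klein bottle.)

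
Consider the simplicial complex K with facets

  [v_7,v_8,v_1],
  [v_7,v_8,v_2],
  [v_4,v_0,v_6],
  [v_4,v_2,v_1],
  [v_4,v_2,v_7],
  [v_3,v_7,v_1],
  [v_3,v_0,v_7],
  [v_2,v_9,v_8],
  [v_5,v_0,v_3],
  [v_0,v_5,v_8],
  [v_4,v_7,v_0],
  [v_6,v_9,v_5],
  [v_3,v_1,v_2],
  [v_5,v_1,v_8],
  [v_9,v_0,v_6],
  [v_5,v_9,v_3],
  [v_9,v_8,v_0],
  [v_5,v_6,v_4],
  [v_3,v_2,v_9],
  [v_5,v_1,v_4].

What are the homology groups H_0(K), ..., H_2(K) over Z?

Order the vertices as v_0 < v_1 < v_2 < v_3 < v_4 < v_5 < v_6 < v_7 < v_8 < v_9. Listing each simplex with vertices in this order, K has dimension 2 with simplices:

  0-simplices (10): [v_0], [v_1], [v_2], [v_3], [v_4], [v_5], [v_6], [v_7], [v_8], [v_9]
  1-simplices (30): (30 of them)
  2-simplices (20): (20 of them)

giving chain groups C_0 ≅ Z^10, C_1 ≅ Z^30, C_2 ≅ Z^20.

The boundary map ∂_1: C_1 → C_0 sends each edge [p,q] (with p < q) to q − p. For instance
  ∂[v_0,v_7] = [v_7] − [v_0].
The 10×30 boundary matrix has rank 9 and Smith normal form diag(1,1,1,1,1,1,1,1,1).

The boundary map ∂_2: C_2 → C_1 sends each 2-simplex [p,q,r] to [q,r] − [p,r] + [p,q]. For instance
  ∂[v_3,v_5,v_9] = [v_5,v_9] − [v_3,v_9] + [v_3,v_5],
  ∂[v_4,v_5,v_6] = [v_5,v_6] − [v_4,v_6] + [v_4,v_5].
The 30×20 boundary matrix has rank 20 and Smith normal form diag(1,1,1,1,1,1,1,1,1,1,1,1,1,1,1,1,1,1,1,2).

Now H_k = ker ∂_k / im ∂_{k+1}, so:

  H_0: rank C_0 − rank ∂_1 = 10 − 9 = 1, and the invariant factors of ∂_1 are all 1, so H_0 = Z.
  H_1: rank ker ∂_1 − rank ∂_2 = (30 − 9) − 20 = 1, and ∂_2 has invariant factor 2 > 1, so H_1 = Z ⊕ Z/2.
  H_2: rank ker ∂_2 − rank ∂_3 = (20 − 20) − 0 = 0, and there is no ∂_3, so H_2 = 0.

As a check, the Euler characteristic is 10 − 30 + 20 = 0, which agrees with 1 − 1 + 0 = 0.

H_0 = Z,  H_1 = Z ⊕ Z/2,  H_2 = 0.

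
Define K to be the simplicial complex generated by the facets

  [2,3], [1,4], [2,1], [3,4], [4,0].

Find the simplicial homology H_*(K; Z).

H_0 = Z,  H_1 = Z.

We work with the vertex ordering 0 < 1 < 2 < 3 < 4. The simplices of K, each written with vertices in increasing order, are:

  0-simplices (5): [0], [1], [2], [3], [4]
  1-simplices (5): [0,4], [1,2], [1,4], [2,3], [3,4]

giving chain groups C_0 ≅ Z^5, C_1 ≅ Z^5.

Boundary ∂_1: C_1 → C_0 maps an edge to its endpoints' difference, ∂[p,q] = q − p. For instance
  ∂[1,4] = [4] − [1].
This gives a 5×5 integer matrix of rank 4; reducing to Smith normal form yields diagonal entries (1,1,1,1).

Reading off H_k = ker ∂_k / im ∂_{k+1}:

  H_0: rank C_0 − rank ∂_1 = 5 − 4 = 1, and the invariant factors of ∂_1 are all 1, so H_0 ≅ Z.
  H_1: rank ker ∂_1 − rank ∂_2 = (5 − 4) − 0 = 1, and there is no ∂_2, so H_1 ≅ Z.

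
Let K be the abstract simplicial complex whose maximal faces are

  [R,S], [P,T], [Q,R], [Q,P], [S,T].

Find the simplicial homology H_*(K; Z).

H_0 = Z,  H_1 = Z.

Fix the vertex order P < Q < R < S < T and write every simplex with vertices in increasing order. Then dim K = 1 and the simplices of K are:

  0-simplices (5): P, Q, R, S, T
  1-simplices (5): PQ, PT, QR, RS, ST

Hence C_0 ≅ Z^5, C_1 ≅ Z^5.

∂_1: C_1 → C_0 is given by ∂[p,q] = [q] − [p]. For instance
  ∂ST = T − S.
As a 5×5 matrix over Z this has rank 4, with invariant factors (1,1,1,1).

From H_k ≅ ker(∂_k) / im(∂_{k+1}) we obtain:

  H_0: rank C_0 − rank ∂_1 = 5 − 4 = 1, and the invariant factors of ∂_1 are all 1, so H_0 = Z.
  H_1: rank ker ∂_1 − rank ∂_2 = (5 − 4) − 0 = 1, and there is no ∂_2, so H_1 = Z.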